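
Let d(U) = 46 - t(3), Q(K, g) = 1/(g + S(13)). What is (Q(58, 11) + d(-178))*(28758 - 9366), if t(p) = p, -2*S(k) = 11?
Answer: 9211200/11 ≈ 8.3738e+5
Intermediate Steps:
S(k) = -11/2 (S(k) = -½*11 = -11/2)
Q(K, g) = 1/(-11/2 + g) (Q(K, g) = 1/(g - 11/2) = 1/(-11/2 + g))
d(U) = 43 (d(U) = 46 - 1*3 = 46 - 3 = 43)
(Q(58, 11) + d(-178))*(28758 - 9366) = (2/(-11 + 2*11) + 43)*(28758 - 9366) = (2/(-11 + 22) + 43)*19392 = (2/11 + 43)*19392 = (475/11)*19392 = 9211200/11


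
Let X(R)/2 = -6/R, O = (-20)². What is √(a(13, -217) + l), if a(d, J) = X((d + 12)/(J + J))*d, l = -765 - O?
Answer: √38579/5 ≈ 39.283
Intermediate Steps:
O = 400
X(R) = -12/R (X(R) = 2*(-6/R) = -12/R)
l = -1165 (l = -765 - 1*400 = -765 - 400 = -1165)
a(d, J) = -24*J*d/(12 + d) (a(d, J) = (-12*(J + J)/(d + 12))*d = (-12*2*J/(12 + d))*d = (-24*J/(12 + d))*d = -24*J*d/(12 + d))
√(a(13, -217) + l) = √(-24*(-217)*13/(12 + 13) - 1165) = √(-24*(-217)*13/25 - 1165) = √(-24*(-217)*13*1/25 - 1165) = √(67704/25 - 1165) = √(38579/25) = √38579/5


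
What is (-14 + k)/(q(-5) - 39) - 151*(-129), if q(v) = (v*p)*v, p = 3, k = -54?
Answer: 175294/9 ≈ 19477.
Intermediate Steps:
q(v) = 3*v² (q(v) = (v*3)*v = (3*v)*v = 3*v²)
(-14 + k)/(q(-5) - 39) - 151*(-129) = (-14 - 54)/(3*(-5)² - 39) - 151*(-129) = -68/(3*25 - 39) + 19479 = -68/(75 - 39) + 19479 = -68/36 + 19479 = -68*1/36 + 19479 = -17/9 + 19479 = 175294/9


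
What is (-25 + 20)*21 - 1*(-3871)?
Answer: 3766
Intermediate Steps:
(-25 + 20)*21 - 1*(-3871) = -5*21 + 3871 = -105 + 3871 = 3766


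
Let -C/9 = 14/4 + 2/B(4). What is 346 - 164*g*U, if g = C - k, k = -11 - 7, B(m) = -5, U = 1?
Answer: 9848/5 ≈ 1969.6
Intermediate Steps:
C = -279/10 (C = -9*(14/4 + 2/(-5)) = -9*(14*(1/4) + 2*(-1/5)) = -9*(7/2 - 2/5) = -9*31/10 = -279/10 ≈ -27.900)
k = -18
g = -99/10 (g = -279/10 - 1*(-18) = -279/10 + 18 = -99/10 ≈ -9.9000)
346 - 164*g*U = 346 - (-8118)/5 = 346 - 164*(-99/10) = 346 + 8118/5 = 9848/5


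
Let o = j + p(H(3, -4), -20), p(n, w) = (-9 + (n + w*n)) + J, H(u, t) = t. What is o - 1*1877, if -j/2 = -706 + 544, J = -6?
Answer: -1492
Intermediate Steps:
p(n, w) = -15 + n + n*w (p(n, w) = (-9 + (n + w*n)) - 6 = (-9 + (n + n*w)) - 6 = (-9 + n + n*w) - 6 = -15 + n + n*w)
j = 324 (j = -2*(-706 + 544) = -2*(-162) = 324)
o = 385 (o = 324 + (-15 - 4 - 4*(-20)) = 324 + (-15 - 4 + 80) = 324 + 61 = 385)
o - 1*1877 = 385 - 1*1877 = 385 - 1877 = -1492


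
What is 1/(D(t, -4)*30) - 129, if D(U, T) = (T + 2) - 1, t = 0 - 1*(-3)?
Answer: -11611/90 ≈ -129.01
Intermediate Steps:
t = 3 (t = 0 + 3 = 3)
D(U, T) = 1 + T (D(U, T) = (2 + T) - 1 = 1 + T)
1/(D(t, -4)*30) - 129 = 1/((1 - 4)*30) - 129 = (1/30)/(-3) - 129 = -⅓*1/30 - 129 = -1/90 - 129 = -11611/90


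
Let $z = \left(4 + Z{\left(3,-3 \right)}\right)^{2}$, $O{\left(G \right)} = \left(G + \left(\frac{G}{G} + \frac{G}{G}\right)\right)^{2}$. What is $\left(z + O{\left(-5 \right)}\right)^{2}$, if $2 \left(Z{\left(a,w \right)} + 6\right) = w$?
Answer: $\frac{7225}{16} \approx 451.56$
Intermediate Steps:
$Z{\left(a,w \right)} = -6 + \frac{w}{2}$
$O{\left(G \right)} = \left(2 + G\right)^{2}$ ($O{\left(G \right)} = \left(G + \left(1 + 1\right)\right)^{2} = \left(G + 2\right)^{2} = \left(2 + G\right)^{2}$)
$z = \frac{49}{4}$ ($z = \left(4 + \left(-6 + \frac{1}{2} \left(-3\right)\right)\right)^{2} = \left(4 - \frac{15}{2}\right)^{2} = \left(- \frac{7}{2}\right)^{2} = \frac{49}{4} \approx 12.25$)
$\left(z + O{\left(-5 \right)}\right)^{2} = \left(\frac{49}{4} + \left(2 - 5\right)^{2}\right)^{2} = \left(\frac{49}{4} + \left(-3\right)^{2}\right)^{2} = \left(\frac{49}{4} + 9\right)^{2} = \left(\frac{85}{4}\right)^{2} = \frac{7225}{16}$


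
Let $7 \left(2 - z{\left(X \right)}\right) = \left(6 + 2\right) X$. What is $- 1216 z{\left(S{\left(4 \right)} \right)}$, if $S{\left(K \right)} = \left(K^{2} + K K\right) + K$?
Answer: $\frac{333184}{7} \approx 47598.0$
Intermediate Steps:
$S{\left(K \right)} = K + 2 K^{2}$ ($S{\left(K \right)} = \left(K^{2} + K^{2}\right) + K = 2 K^{2} + K = K + 2 K^{2}$)
$z{\left(X \right)} = 2 - \frac{8 X}{7}$ ($z{\left(X \right)} = 2 - \frac{\left(6 + 2\right) X}{7} = 2 - \frac{8 X}{7}$)
$- 1216 z{\left(S{\left(4 \right)} \right)} = - 1216 \left(2 - \frac{8 \cdot 4 \left(1 + 2 \cdot 4\right)}{7}\right) = - 1216 \left(2 - \frac{8 \cdot 4 \left(1 + 8\right)}{7}\right) = - 1216 \left(2 - \frac{8 \cdot 4 \cdot 9}{7}\right) = - 1216 \left(2 - \frac{288}{7}\right) = \left(-1216\right) \left(- \frac{274}{7}\right) = \frac{333184}{7}$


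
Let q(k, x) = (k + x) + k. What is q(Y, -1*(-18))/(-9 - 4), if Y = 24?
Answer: -66/13 ≈ -5.0769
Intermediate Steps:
q(k, x) = x + 2*k
q(Y, -1*(-18))/(-9 - 4) = (-1*(-18) + 2*24)/(-9 - 4) = (18 + 48)/(-13) = 66*(-1/13) = -66/13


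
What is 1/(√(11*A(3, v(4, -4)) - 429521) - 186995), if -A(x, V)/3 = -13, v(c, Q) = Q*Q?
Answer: -186995/34967559117 - 2*I*√107273/34967559117 ≈ -5.3477e-6 - 1.8733e-8*I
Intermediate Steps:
v(c, Q) = Q²
A(x, V) = 39 (A(x, V) = -3*(-13) = 39)
1/(√(11*A(3, v(4, -4)) - 429521) - 186995) = 1/(√(11*39 - 429521) - 186995) = 1/(√(429 - 429521) - 186995) = 1/(√(-429092) - 186995) = 1/(2*I*√107273 - 186995) = 1/(-186995 + 2*I*√107273)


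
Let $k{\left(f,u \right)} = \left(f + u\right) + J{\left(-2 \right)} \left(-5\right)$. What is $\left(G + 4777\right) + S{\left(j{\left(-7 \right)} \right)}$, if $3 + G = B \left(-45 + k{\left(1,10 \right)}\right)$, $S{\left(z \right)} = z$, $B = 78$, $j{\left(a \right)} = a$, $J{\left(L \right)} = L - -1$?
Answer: $2505$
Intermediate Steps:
$J{\left(L \right)} = 1 + L$ ($J{\left(L \right)} = L + 1 = 1 + L$)
$k{\left(f,u \right)} = 5 + f + u$ ($k{\left(f,u \right)} = \left(f + u\right) + \left(1 - 2\right) \left(-5\right) = \left(f + u\right) - -5 = \left(f + u\right) + 5 = 5 + f + u$)
$G = -2265$ ($G = -3 + 78 \left(-45 + \left(5 + 1 + 10\right)\right) = -3 + 78 \left(-45 + 16\right) = -3 + 78 \left(-29\right) = -3 - 2262 = -2265$)
$\left(G + 4777\right) + S{\left(j{\left(-7 \right)} \right)} = \left(-2265 + 4777\right) - 7 = 2512 - 7 = 2505$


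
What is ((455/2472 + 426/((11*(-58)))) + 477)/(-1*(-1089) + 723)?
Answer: 375765545/1428885216 ≈ 0.26298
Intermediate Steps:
((455/2472 + 426/((11*(-58)))) + 477)/(-1*(-1089) + 723) = ((455*(1/2472) + 426/(-638)) + 477)/(1089 + 723) = ((455/2472 + 426*(-1/638)) + 477)/1812 = ((455/2472 - 213/319) + 477)*(1/1812) = (-381391/788568 + 477)*(1/1812) = (375765545/788568)*(1/1812) = 375765545/1428885216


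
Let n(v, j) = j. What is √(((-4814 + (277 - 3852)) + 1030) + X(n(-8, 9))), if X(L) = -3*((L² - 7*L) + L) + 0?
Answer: 4*I*√465 ≈ 86.255*I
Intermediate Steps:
X(L) = -3*L² + 18*L (X(L) = -3*(L² - 6*L) + 0 = (-3*L² + 18*L) + 0 = -3*L² + 18*L)
√(((-4814 + (277 - 3852)) + 1030) + X(n(-8, 9))) = √(((-4814 + (277 - 3852)) + 1030) + 3*9*(6 - 1*9)) = √(((-4814 - 3575) + 1030) + 3*9*(6 - 9)) = √((-8389 + 1030) + 3*9*(-3)) = √(-7359 - 81) = √(-7440) = 4*I*√465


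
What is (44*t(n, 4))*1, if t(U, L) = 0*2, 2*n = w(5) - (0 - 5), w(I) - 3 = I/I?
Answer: 0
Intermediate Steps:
w(I) = 4 (w(I) = 3 + I/I = 3 + 1 = 4)
n = 9/2 (n = (4 - (0 - 5))/2 = (4 - 1*(-5))/2 = (4 + 5)/2 = (½)*9 = 9/2 ≈ 4.5000)
t(U, L) = 0
(44*t(n, 4))*1 = (44*0)*1 = 0*1 = 0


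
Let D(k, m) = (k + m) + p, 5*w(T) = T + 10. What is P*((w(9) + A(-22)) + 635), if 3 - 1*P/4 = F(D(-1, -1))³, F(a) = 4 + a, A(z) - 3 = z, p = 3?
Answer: -1512312/5 ≈ -3.0246e+5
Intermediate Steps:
w(T) = 2 + T/5 (w(T) = (T + 10)/5 = (10 + T)/5 = 2 + T/5)
A(z) = 3 + z
D(k, m) = 3 + k + m (D(k, m) = (k + m) + 3 = 3 + k + m)
P = -488 (P = 12 - 4*(4 + (3 - 1 - 1))³ = 12 - 4*(4 + 1)³ = 12 - 4*5³ = 12 - 4*125 = 12 - 500 = -488)
P*((w(9) + A(-22)) + 635) = -488*(((2 + (⅕)*9) + (3 - 22)) + 635) = -488*(((2 + 9/5) - 19) + 635) = -488*((19/5 - 19) + 635) = -488*(-76/5 + 635) = -488*3099/5 = -1512312/5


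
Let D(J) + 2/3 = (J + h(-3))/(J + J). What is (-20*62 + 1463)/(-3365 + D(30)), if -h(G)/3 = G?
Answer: -13380/201901 ≈ -0.066270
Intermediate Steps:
h(G) = -3*G
D(J) = -⅔ + (9 + J)/(2*J) (D(J) = -⅔ + (J - 3*(-3))/(J + J) = -⅔ + (J + 9)/((2*J)) = -⅔ + (9 + J)*(1/(2*J)) = -⅔ + (9 + J)/(2*J))
(-20*62 + 1463)/(-3365 + D(30)) = (-20*62 + 1463)/(-3365 + (⅙)*(27 - 1*30)/30) = (-1240 + 1463)/(-3365 + (⅙)*(1/30)*(27 - 30)) = 223/(-3365 + (⅙)*(1/30)*(-3)) = 223/(-3365 - 1/60) = 223/(-201901/60) = 223*(-60/201901) = -13380/201901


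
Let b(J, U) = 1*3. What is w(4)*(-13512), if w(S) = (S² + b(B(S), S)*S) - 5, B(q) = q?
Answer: -310776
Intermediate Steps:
b(J, U) = 3
w(S) = -5 + S² + 3*S (w(S) = (S² + 3*S) - 5 = -5 + S² + 3*S)
w(4)*(-13512) = (-5 + 4² + 3*4)*(-13512) = (-5 + 16 + 12)*(-13512) = 23*(-13512) = -310776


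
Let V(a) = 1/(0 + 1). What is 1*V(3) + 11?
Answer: 12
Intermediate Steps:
V(a) = 1 (V(a) = 1/1 = 1)
1*V(3) + 11 = 1*1 + 11 = 1 + 11 = 12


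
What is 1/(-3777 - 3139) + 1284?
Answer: 8880143/6916 ≈ 1284.0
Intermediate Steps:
1/(-3777 - 3139) + 1284 = 1/(-6916) + 1284 = -1/6916 + 1284 = 8880143/6916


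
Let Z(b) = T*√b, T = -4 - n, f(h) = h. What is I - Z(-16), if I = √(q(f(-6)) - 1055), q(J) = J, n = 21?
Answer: I*(100 + √1061) ≈ 132.57*I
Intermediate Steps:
T = -25 (T = -4 - 1*21 = -4 - 21 = -25)
Z(b) = -25*√b
I = I*√1061 (I = √(-6 - 1055) = √(-1061) = I*√1061 ≈ 32.573*I)
I - Z(-16) = I*√1061 - (-25)*√(-16) = I*√1061 - (-25)*4*I = I*√1061 - (-100)*I = I*√1061 + 100*I = 100*I + I*√1061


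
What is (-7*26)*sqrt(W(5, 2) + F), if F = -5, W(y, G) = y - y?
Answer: -182*I*sqrt(5) ≈ -406.96*I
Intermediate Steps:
W(y, G) = 0
(-7*26)*sqrt(W(5, 2) + F) = (-7*26)*sqrt(0 - 5) = -182*I*sqrt(5)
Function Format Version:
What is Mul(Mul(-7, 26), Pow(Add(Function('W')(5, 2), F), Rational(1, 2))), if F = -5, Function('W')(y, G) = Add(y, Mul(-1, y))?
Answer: Mul(-182, I, Pow(5, Rational(1, 2))) ≈ Mul(-406.96, I)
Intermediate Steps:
Function('W')(y, G) = 0
Mul(Mul(-7, 26), Pow(Add(Function('W')(5, 2), F), Rational(1, 2))) = Mul(Mul(-7, 26), Pow(Add(0, -5), Rational(1, 2))) = Mul(-182, Pow(-5, Rational(1, 2))) = Mul(-182, Mul(I, Pow(5, Rational(1, 2)))) = Mul(-182, I, Pow(5, Rational(1, 2)))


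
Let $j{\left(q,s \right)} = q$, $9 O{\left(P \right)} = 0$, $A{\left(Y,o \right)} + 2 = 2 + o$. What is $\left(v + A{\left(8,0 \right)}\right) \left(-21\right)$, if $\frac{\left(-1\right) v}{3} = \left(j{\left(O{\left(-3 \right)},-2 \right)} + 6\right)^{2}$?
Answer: $2268$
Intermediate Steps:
$A{\left(Y,o \right)} = o$ ($A{\left(Y,o \right)} = -2 + \left(2 + o\right) = o$)
$O{\left(P \right)} = 0$ ($O{\left(P \right)} = \frac{1}{9} \cdot 0 = 0$)
$v = -108$ ($v = - 3 \left(0 + 6\right)^{2} = - 3 \cdot 6^{2} = \left(-3\right) 36 = -108$)
$\left(v + A{\left(8,0 \right)}\right) \left(-21\right) = \left(-108 + 0\right) \left(-21\right) = \left(-108\right) \left(-21\right) = 2268$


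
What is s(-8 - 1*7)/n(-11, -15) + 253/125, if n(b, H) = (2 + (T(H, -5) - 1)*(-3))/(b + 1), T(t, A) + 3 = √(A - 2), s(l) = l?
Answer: 46861/4625 + 450*I*√7/259 ≈ 10.132 + 4.5969*I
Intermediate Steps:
T(t, A) = -3 + √(-2 + A) (T(t, A) = -3 + √(A - 2) = -3 + √(-2 + A))
n(b, H) = (14 - 3*I*√7)/(1 + b) (n(b, H) = (2 + ((-3 + √(-2 - 5)) - 1)*(-3))/(b + 1) = (2 + ((-3 + √(-7)) - 1)*(-3))/(1 + b) = (2 + ((-3 + I*√7) - 1)*(-3))/(1 + b) = (2 + (-4 + I*√7)*(-3))/(1 + b) = (2 + (12 - 3*I*√7))/(1 + b) = (14 - 3*I*√7)/(1 + b))
s(-8 - 1*7)/n(-11, -15) + 253/125 = (-8 - 1*7)/(((14 - 3*I*√7)/(1 - 11))) + 253/125 = (-8 - 7)/(((14 - 3*I*√7)/(-10))) + 253*(1/125) = -15*(-10/(14 - 3*I*√7)) + 253/125 = -15/(-7/5 + 3*I*√7/10) + 253/125 = 253/125 - 15/(-7/5 + 3*I*√7/10)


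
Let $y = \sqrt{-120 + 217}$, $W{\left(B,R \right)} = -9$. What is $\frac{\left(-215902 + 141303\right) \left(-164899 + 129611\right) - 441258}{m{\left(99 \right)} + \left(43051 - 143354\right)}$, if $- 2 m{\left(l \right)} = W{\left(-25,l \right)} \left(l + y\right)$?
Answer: $- \frac{262825764223805}{9971518342} - \frac{11844037143 \sqrt{97}}{9971518342} \approx -26369.0$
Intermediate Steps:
$y = \sqrt{97} \approx 9.8489$
$m{\left(l \right)} = \frac{9 l}{2} + \frac{9 \sqrt{97}}{2}$ ($m{\left(l \right)} = - \frac{\left(-9\right) \left(l + \sqrt{97}\right)}{2} = - \frac{- 9 l - 9 \sqrt{97}}{2} = \frac{9 l}{2} + \frac{9 \sqrt{97}}{2}$)
$\frac{\left(-215902 + 141303\right) \left(-164899 + 129611\right) - 441258}{m{\left(99 \right)} + \left(43051 - 143354\right)} = \frac{\left(-215902 + 141303\right) \left(-164899 + 129611\right) - 441258}{\left(\frac{9}{2} \cdot 99 + \frac{9 \sqrt{97}}{2}\right) + \left(43051 - 143354\right)} = \frac{\left(-74599\right) \left(-35288\right) - 441258}{\left(\frac{891}{2} + \frac{9 \sqrt{97}}{2}\right) - 100303} = \frac{2632449512 - 441258}{- \frac{199715}{2} + \frac{9 \sqrt{97}}{2}} = \frac{2632008254}{- \frac{199715}{2} + \frac{9 \sqrt{97}}{2}}$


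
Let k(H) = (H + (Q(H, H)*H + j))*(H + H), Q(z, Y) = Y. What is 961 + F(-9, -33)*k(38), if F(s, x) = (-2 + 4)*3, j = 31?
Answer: 690889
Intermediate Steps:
F(s, x) = 6 (F(s, x) = 2*3 = 6)
k(H) = 2*H*(31 + H + H²) (k(H) = (H + (H*H + 31))*(H + H) = (H + (H² + 31))*(2*H) = (H + (31 + H²))*(2*H) = (31 + H + H²)*(2*H) = 2*H*(31 + H + H²))
961 + F(-9, -33)*k(38) = 961 + 6*(2*38*(31 + 38 + 38²)) = 961 + 6*(2*38*(31 + 38 + 1444)) = 961 + 6*(2*38*1513) = 961 + 6*114988 = 961 + 689928 = 690889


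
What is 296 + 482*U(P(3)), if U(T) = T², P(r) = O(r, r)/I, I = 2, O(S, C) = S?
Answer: 2761/2 ≈ 1380.5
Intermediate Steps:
P(r) = r/2
296 + 482*U(P(3)) = 296 + 482*((½)*3)² = 296 + 482*(3/2)² = 296 + 482*(9/4) = 296 + 2169/2 = 2761/2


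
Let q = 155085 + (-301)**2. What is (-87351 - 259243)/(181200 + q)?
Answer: -173297/213443 ≈ -0.81191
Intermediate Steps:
q = 245686 (q = 155085 + 90601 = 245686)
(-87351 - 259243)/(181200 + q) = (-87351 - 259243)/(181200 + 245686) = -346594/426886 = -346594*1/426886 = -173297/213443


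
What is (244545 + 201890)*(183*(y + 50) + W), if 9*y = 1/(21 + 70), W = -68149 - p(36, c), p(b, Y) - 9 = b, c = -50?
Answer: -7196063889685/273 ≈ -2.6359e+10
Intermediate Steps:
p(b, Y) = 9 + b
W = -68194 (W = -68149 - (9 + 36) = -68149 - 1*45 = -68149 - 45 = -68194)
y = 1/819 (y = 1/(9*(21 + 70)) = (⅑)/91 = (⅑)*(1/91) = 1/819 ≈ 0.0012210)
(244545 + 201890)*(183*(y + 50) + W) = (244545 + 201890)*(183*(1/819 + 50) - 68194) = 446435*(183*(40951/819) - 68194) = 446435*(2498011/273 - 68194) = 446435*(-16118951/273) = -7196063889685/273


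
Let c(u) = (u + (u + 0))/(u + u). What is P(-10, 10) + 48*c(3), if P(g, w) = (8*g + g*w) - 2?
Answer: -134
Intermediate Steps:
P(g, w) = -2 + 8*g + g*w
c(u) = 1 (c(u) = (u + u)/((2*u)) = (2*u)*(1/(2*u)) = 1)
P(-10, 10) + 48*c(3) = (-2 + 8*(-10) - 10*10) + 48*1 = (-2 - 80 - 100) + 48 = -182 + 48 = -134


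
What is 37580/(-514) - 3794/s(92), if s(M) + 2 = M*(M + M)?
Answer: -22786757/310713 ≈ -73.337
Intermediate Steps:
s(M) = -2 + 2*M**2 (s(M) = -2 + M*(M + M) = -2 + M*(2*M) = -2 + 2*M**2)
37580/(-514) - 3794/s(92) = 37580/(-514) - 3794/(-2 + 2*92**2) = 37580*(-1/514) - 3794/(-2 + 2*8464) = -18790/257 - 3794/(-2 + 16928) = -18790/257 - 3794/16926 = -18790/257 - 3794*1/16926 = -18790/257 - 271/1209 = -22786757/310713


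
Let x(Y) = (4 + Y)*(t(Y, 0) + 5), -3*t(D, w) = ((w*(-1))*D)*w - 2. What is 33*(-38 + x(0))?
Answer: -506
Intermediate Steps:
t(D, w) = ⅔ + D*w²/3 (t(D, w) = -(((w*(-1))*D)*w - 2)/3 = -(((-w)*D)*w - 2)/3 = -((-D*w)*w - 2)/3 = -(-D*w² - 2)/3 = -(-2 - D*w²)/3 = ⅔ + D*w²/3)
x(Y) = 68/3 + 17*Y/3 (x(Y) = (4 + Y)*((⅔ + (⅓)*Y*0²) + 5) = (4 + Y)*((⅔ + (⅓)*Y*0) + 5) = (4 + Y)*((⅔ + 0) + 5) = (4 + Y)*(⅔ + 5) = (4 + Y)*(17/3) = 68/3 + 17*Y/3)
33*(-38 + x(0)) = 33*(-38 + (68/3 + (17/3)*0)) = 33*(-38 + (68/3 + 0)) = 33*(-38 + 68/3) = 33*(-46/3) = -506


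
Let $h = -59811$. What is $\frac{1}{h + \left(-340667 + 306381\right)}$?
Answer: $- \frac{1}{94097} \approx -1.0627 \cdot 10^{-5}$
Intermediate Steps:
$\frac{1}{h + \left(-340667 + 306381\right)} = \frac{1}{-59811 + \left(-340667 + 306381\right)} = \frac{1}{-59811 - 34286} = \frac{1}{-94097} = - \frac{1}{94097}$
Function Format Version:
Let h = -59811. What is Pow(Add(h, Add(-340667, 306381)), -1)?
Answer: Rational(-1, 94097) ≈ -1.0627e-5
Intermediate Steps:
Pow(Add(h, Add(-340667, 306381)), -1) = Pow(Add(-59811, Add(-340667, 306381)), -1) = Pow(Add(-59811, -34286), -1) = Pow(-94097, -1) = Rational(-1, 94097)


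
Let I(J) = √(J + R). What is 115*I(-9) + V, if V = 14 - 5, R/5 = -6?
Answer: 9 + 115*I*√39 ≈ 9.0 + 718.17*I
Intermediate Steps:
R = -30 (R = 5*(-6) = -30)
I(J) = √(-30 + J) (I(J) = √(J - 30) = √(-30 + J))
V = 9
115*I(-9) + V = 115*√(-30 - 9) + 9 = 115*√(-39) + 9 = 115*(I*√39) + 9 = 115*I*√39 + 9 = 9 + 115*I*√39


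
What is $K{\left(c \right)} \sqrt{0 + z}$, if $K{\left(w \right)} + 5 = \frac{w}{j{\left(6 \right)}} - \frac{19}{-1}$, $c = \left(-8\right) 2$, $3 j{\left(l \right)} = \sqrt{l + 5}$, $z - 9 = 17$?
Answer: $14 \sqrt{26} - \frac{48 \sqrt{286}}{11} \approx -2.4095$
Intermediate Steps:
$z = 26$ ($z = 9 + 17 = 26$)
$j{\left(l \right)} = \frac{\sqrt{5 + l}}{3}$ ($j{\left(l \right)} = \frac{\sqrt{l + 5}}{3} = \frac{\sqrt{5 + l}}{3}$)
$c = -16$
$K{\left(w \right)} = 14 + \frac{3 w \sqrt{11}}{11}$ ($K{\left(w \right)} = -5 + \left(\frac{w}{\frac{1}{3} \sqrt{5 + 6}} - \frac{19}{-1}\right) = -5 + \left(\frac{w}{\frac{1}{3} \sqrt{11}} - -19\right) = -5 + \left(w \frac{3 \sqrt{11}}{11} + 19\right) = -5 + \left(\frac{3 w \sqrt{11}}{11} + 19\right) = -5 + \left(19 + \frac{3 w \sqrt{11}}{11}\right) = 14 + \frac{3 w \sqrt{11}}{11}$)
$K{\left(c \right)} \sqrt{0 + z} = \left(14 + \frac{3}{11} \left(-16\right) \sqrt{11}\right) \sqrt{0 + 26} = \left(14 - \frac{48 \sqrt{11}}{11}\right) \sqrt{26} = \sqrt{26} \left(14 - \frac{48 \sqrt{11}}{11}\right)$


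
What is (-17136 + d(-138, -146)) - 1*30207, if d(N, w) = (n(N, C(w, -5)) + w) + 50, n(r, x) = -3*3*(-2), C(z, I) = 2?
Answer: -47421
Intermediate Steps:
n(r, x) = 18 (n(r, x) = -9*(-2) = 18)
d(N, w) = 68 + w (d(N, w) = (18 + w) + 50 = 68 + w)
(-17136 + d(-138, -146)) - 1*30207 = (-17136 + (68 - 146)) - 1*30207 = (-17136 - 78) - 30207 = -17214 - 30207 = -47421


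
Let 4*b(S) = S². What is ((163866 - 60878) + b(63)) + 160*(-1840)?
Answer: -761679/4 ≈ -1.9042e+5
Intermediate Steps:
b(S) = S²/4
((163866 - 60878) + b(63)) + 160*(-1840) = ((163866 - 60878) + (¼)*63²) + 160*(-1840) = (102988 + (¼)*3969) - 294400 = (102988 + 3969/4) - 294400 = 415921/4 - 294400 = -761679/4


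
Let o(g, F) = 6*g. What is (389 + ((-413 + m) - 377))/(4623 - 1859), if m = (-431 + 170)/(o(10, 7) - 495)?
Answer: -1001/6910 ≈ -0.14486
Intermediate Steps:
m = 3/5 (m = (-431 + 170)/(6*10 - 495) = -261/(60 - 495) = -261/(-435) = -261*(-1/435) = 3/5 ≈ 0.60000)
(389 + ((-413 + m) - 377))/(4623 - 1859) = (389 + ((-413 + 3/5) - 377))/(4623 - 1859) = (389 + (-2062/5 - 377))/2764 = (389 - 3947/5)*(1/2764) = -2002/5*1/2764 = -1001/6910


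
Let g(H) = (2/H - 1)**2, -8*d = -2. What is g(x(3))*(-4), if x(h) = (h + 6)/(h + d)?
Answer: -25/81 ≈ -0.30864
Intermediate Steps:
d = 1/4 (d = -1/8*(-2) = 1/4 ≈ 0.25000)
x(h) = (6 + h)/(1/4 + h) (x(h) = (h + 6)/(h + 1/4) = (6 + h)/(1/4 + h))
g(H) = (-1 + 2/H)**2
g(x(3))*(-4) = ((-2 + 4*(6 + 3)/(1 + 4*3))**2/(4*(6 + 3)/(1 + 4*3))**2)*(-4) = ((-2 + 4*9/(1 + 12))**2/(4*9/(1 + 12))**2)*(-4) = ((-2 + 4*9/13)**2/(4*9/13)**2)*(-4) = ((-2 + 4*(1/13)*9)**2/(4*(1/13)*9)**2)*(-4) = ((-2 + 36/13)**2/(36/13)**2)*(-4) = (169*(10/13)**2/1296)*(-4) = ((169/1296)*(100/169))*(-4) = (25/324)*(-4) = -25/81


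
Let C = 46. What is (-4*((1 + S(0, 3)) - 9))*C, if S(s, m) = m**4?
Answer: -13432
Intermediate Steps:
(-4*((1 + S(0, 3)) - 9))*C = -4*((1 + 3**4) - 9)*46 = -4*((1 + 81) - 9)*46 = -4*(82 - 9)*46 = -4*73*46 = -292*46 = -13432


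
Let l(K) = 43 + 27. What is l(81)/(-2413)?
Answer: -70/2413 ≈ -0.029010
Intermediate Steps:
l(K) = 70
l(81)/(-2413) = 70/(-2413) = 70*(-1/2413) = -70/2413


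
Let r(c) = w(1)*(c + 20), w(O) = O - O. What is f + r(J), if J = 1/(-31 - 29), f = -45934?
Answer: -45934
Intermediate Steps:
J = -1/60 (J = 1/(-60) = -1/60 ≈ -0.016667)
w(O) = 0
r(c) = 0 (r(c) = 0*(c + 20) = 0*(20 + c) = 0)
f + r(J) = -45934 + 0 = -45934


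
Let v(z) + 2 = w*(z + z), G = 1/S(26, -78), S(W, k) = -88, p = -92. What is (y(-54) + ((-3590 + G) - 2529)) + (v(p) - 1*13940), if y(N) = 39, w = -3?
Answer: -1713361/88 ≈ -19470.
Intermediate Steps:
G = -1/88 (G = 1/(-88) = -1/88 ≈ -0.011364)
v(z) = -2 - 6*z (v(z) = -2 - 3*(z + z) = -2 - 6*z)
(y(-54) + ((-3590 + G) - 2529)) + (v(p) - 1*13940) = (39 + ((-3590 - 1/88) - 2529)) + ((-2 - 6*(-92)) - 1*13940) = (39 + (-315921/88 - 2529)) + ((-2 + 552) - 13940) = (39 - 538473/88) + (550 - 13940) = -535041/88 - 13390 = -1713361/88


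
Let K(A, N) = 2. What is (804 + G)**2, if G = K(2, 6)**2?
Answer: 652864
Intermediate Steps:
G = 4 (G = 2**2 = 4)
(804 + G)**2 = (804 + 4)**2 = 808**2 = 652864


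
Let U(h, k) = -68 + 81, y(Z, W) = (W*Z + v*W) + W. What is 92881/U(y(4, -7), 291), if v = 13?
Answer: 92881/13 ≈ 7144.7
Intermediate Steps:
y(Z, W) = 14*W + W*Z (y(Z, W) = (W*Z + 13*W) + W = (13*W + W*Z) + W = 14*W + W*Z)
U(h, k) = 13
92881/U(y(4, -7), 291) = 92881/13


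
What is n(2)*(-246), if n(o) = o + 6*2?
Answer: -3444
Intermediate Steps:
n(o) = 12 + o (n(o) = o + 12 = 12 + o)
n(2)*(-246) = (12 + 2)*(-246) = 14*(-246) = -3444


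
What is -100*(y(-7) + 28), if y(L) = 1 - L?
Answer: -3600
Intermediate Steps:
-100*(y(-7) + 28) = -100*((1 - 1*(-7)) + 28) = -100*((1 + 7) + 28) = -100*(8 + 28) = -100*36 = -3600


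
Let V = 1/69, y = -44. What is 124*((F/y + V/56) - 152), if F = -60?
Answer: -198481747/10626 ≈ -18679.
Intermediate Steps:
V = 1/69 ≈ 0.014493
124*((F/y + V/56) - 152) = 124*((-60/(-44) + (1/69)/56) - 152) = 124*((-60*(-1/44) + (1/69)*(1/56)) - 152) = 124*((15/11 + 1/3864) - 152) = 124*(57971/42504 - 152) = 124*(-6402637/42504) = -198481747/10626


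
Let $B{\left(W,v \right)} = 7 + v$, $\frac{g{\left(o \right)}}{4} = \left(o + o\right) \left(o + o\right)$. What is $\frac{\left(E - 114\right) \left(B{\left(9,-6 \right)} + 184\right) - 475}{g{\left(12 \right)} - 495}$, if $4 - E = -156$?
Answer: $\frac{8035}{1809} \approx 4.4417$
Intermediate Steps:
$E = 160$ ($E = 4 - -156 = 4 + 156 = 160$)
$g{\left(o \right)} = 16 o^{2}$ ($g{\left(o \right)} = 4 \left(o + o\right) \left(o + o\right) = 4 \cdot 2 o 2 o = 4 \cdot 4 o^{2} = 16 o^{2}$)
$\frac{\left(E - 114\right) \left(B{\left(9,-6 \right)} + 184\right) - 475}{g{\left(12 \right)} - 495} = \frac{\left(160 - 114\right) \left(\left(7 - 6\right) + 184\right) - 475}{16 \cdot 12^{2} - 495} = \frac{46 \left(1 + 184\right) - 475}{16 \cdot 144 - 495} = \frac{46 \cdot 185 - 475}{2304 - 495} = \frac{8510 - 475}{1809} = 8035 \cdot \frac{1}{1809} = \frac{8035}{1809}$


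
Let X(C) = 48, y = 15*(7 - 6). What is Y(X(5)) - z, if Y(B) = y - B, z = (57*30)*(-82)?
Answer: 140187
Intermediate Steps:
y = 15 (y = 15*1 = 15)
z = -140220 (z = 1710*(-82) = -140220)
Y(B) = 15 - B
Y(X(5)) - z = (15 - 1*48) - 1*(-140220) = (15 - 48) + 140220 = -33 + 140220 = 140187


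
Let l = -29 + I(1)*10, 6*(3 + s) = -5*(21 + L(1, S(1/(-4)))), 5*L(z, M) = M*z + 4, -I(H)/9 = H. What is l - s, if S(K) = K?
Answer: -783/8 ≈ -97.875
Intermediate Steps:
I(H) = -9*H
L(z, M) = 4/5 + M*z/5 (L(z, M) = (M*z + 4)/5 = (4 + M*z)/5 = 4/5 + M*z/5)
s = -169/8 (s = -3 + (-5*(21 + (4/5 + (1/5)*1/(-4))))/6 = -3 + (-5*(21 + (4/5 + (1/5)*(-1/4)*1)))/6 = -3 + (-5*(21 + (4/5 - 1/20)))/6 = -3 + (-5*(21 + 3/4))/6 = -3 + (-5*87/4)/6 = -3 + (1/6)*(-435/4) = -3 - 145/8 = -169/8 ≈ -21.125)
l = -119 (l = -29 - 9*1*10 = -29 - 9*10 = -29 - 90 = -119)
l - s = -119 - 1*(-169/8) = -119 + 169/8 = -783/8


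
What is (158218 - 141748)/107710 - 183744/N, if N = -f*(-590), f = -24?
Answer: 41717253/3177445 ≈ 13.129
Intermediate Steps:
N = -14160 (N = -1*(-24)*(-590) = 24*(-590) = -14160)
(158218 - 141748)/107710 - 183744/N = (158218 - 141748)/107710 - 183744/(-14160) = 16470*(1/107710) - 183744*(-1/14160) = 1647/10771 + 3828/295 = 41717253/3177445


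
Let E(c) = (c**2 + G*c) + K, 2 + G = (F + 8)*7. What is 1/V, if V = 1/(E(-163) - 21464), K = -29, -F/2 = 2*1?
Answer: 838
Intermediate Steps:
F = -4 ≈ -4.0000
G = 26 (G = -2 + (-4 + 8)*7 = -2 + 4*7 = -2 + 28 = 26)
E(c) = -29 + c**2 + 26*c (E(c) = (c**2 + 26*c) - 29 = -29 + c**2 + 26*c)
V = 1/838 (V = 1/((-29 + (-163)**2 + 26*(-163)) - 21464) = 1/((-29 + 26569 - 4238) - 21464) = 1/(22302 - 21464) = 1/838 ≈ 0.0011933)
1/V = 1/(1/838) = 838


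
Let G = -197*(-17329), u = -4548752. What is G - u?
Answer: 7962565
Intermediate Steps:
G = 3413813
G - u = 3413813 - 1*(-4548752) = 3413813 + 4548752 = 7962565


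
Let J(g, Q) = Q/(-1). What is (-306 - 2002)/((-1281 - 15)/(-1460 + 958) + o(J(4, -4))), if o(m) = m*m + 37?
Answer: -579308/13951 ≈ -41.524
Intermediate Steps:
J(g, Q) = -Q (J(g, Q) = Q*(-1) = -Q)
o(m) = 37 + m² (o(m) = m² + 37 = 37 + m²)
(-306 - 2002)/((-1281 - 15)/(-1460 + 958) + o(J(4, -4))) = (-306 - 2002)/((-1281 - 15)/(-1460 + 958) + (37 + (-1*(-4))²)) = -2308/(-1296/(-502) + (37 + 4²)) = -2308/(-1296*(-1/502) + (37 + 16)) = -2308/(648/251 + 53) = -2308/13951/251 = -2308*251/13951 = -579308/13951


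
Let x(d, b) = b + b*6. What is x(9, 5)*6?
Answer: 210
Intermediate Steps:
x(d, b) = 7*b (x(d, b) = b + 6*b = 7*b)
x(9, 5)*6 = (7*5)*6 = 35*6 = 210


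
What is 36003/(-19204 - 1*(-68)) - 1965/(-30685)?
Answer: -213429963/117437632 ≈ -1.8174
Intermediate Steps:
36003/(-19204 - 1*(-68)) - 1965/(-30685) = 36003/(-19204 + 68) - 1965*(-1/30685) = 36003/(-19136) + 393/6137 = 36003*(-1/19136) + 393/6137 = -36003/19136 + 393/6137 = -213429963/117437632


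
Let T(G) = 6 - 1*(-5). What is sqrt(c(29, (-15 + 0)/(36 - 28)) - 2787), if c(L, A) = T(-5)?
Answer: 2*I*sqrt(694) ≈ 52.688*I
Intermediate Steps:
T(G) = 11 (T(G) = 6 + 5 = 11)
c(L, A) = 11
sqrt(c(29, (-15 + 0)/(36 - 28)) - 2787) = sqrt(11 - 2787) = sqrt(-2776) = 2*I*sqrt(694)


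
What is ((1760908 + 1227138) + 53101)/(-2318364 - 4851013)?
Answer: -3041147/7169377 ≈ -0.42419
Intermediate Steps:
((1760908 + 1227138) + 53101)/(-2318364 - 4851013) = (2988046 + 53101)/(-7169377) = 3041147*(-1/7169377) = -3041147/7169377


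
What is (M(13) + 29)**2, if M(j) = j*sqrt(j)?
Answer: 3038 + 754*sqrt(13) ≈ 5756.6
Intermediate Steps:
M(j) = j**(3/2)
(M(13) + 29)**2 = (13**(3/2) + 29)**2 = (13*sqrt(13) + 29)**2 = (29 + 13*sqrt(13))**2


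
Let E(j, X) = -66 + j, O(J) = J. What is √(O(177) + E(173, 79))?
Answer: 2*√71 ≈ 16.852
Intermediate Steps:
√(O(177) + E(173, 79)) = √(177 + (-66 + 173)) = √(177 + 107) = √284 = 2*√71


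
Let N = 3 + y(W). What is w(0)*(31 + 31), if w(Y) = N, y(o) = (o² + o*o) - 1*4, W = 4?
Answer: 1922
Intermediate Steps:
y(o) = -4 + 2*o² (y(o) = (o² + o²) - 4 = 2*o² - 4 = -4 + 2*o²)
N = 31 (N = 3 + (-4 + 2*4²) = 3 + (-4 + 2*16) = 3 + (-4 + 32) = 3 + 28 = 31)
w(Y) = 31
w(0)*(31 + 31) = 31*(31 + 31) = 31*62 = 1922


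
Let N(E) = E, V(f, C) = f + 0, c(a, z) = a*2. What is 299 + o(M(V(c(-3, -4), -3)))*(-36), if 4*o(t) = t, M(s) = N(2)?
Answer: 281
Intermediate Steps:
c(a, z) = 2*a
V(f, C) = f
M(s) = 2
o(t) = t/4
299 + o(M(V(c(-3, -4), -3)))*(-36) = 299 + ((¼)*2)*(-36) = 299 + (½)*(-36) = 299 - 18 = 281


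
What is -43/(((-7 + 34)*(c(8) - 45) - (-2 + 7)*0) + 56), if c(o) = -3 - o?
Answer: 43/1456 ≈ 0.029533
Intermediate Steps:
-43/(((-7 + 34)*(c(8) - 45) - (-2 + 7)*0) + 56) = -43/(((-7 + 34)*((-3 - 1*8) - 45) - (-2 + 7)*0) + 56) = -43/((27*((-3 - 8) - 45) - 5*0) + 56) = -43/((27*(-11 - 45) - 1*0) + 56) = -43/((27*(-56) + 0) + 56) = -43/((-1512 + 0) + 56) = -43/(-1512 + 56) = -43/(-1456) = -43*(-1/1456) = 43/1456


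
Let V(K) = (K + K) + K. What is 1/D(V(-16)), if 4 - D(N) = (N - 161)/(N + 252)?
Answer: 204/1025 ≈ 0.19902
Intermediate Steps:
V(K) = 3*K (V(K) = 2*K + K = 3*K)
D(N) = 4 - (-161 + N)/(252 + N) (D(N) = 4 - (N - 161)/(N + 252) = 4 - (-161 + N)/(252 + N))
1/D(V(-16)) = 1/((1169 + 3*(3*(-16)))/(252 + 3*(-16))) = 1/((1169 + 3*(-48))/(252 - 48)) = 1/((1169 - 144)/204) = 1/((1/204)*1025) = 1/(1025/204) = 204/1025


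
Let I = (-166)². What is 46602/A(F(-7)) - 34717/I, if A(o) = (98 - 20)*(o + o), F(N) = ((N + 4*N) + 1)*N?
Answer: -50084/10657283 ≈ -0.0046995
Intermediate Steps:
I = 27556
F(N) = N*(1 + 5*N) (F(N) = (5*N + 1)*N = (1 + 5*N)*N = N*(1 + 5*N))
A(o) = 156*o (A(o) = 78*(2*o) = 156*o)
46602/A(F(-7)) - 34717/I = 46602/((156*(-7*(1 + 5*(-7))))) - 34717/27556 = 46602/((156*(-7*(1 - 35)))) - 34717*1/27556 = 46602/((156*(-7*(-34)))) - 34717/27556 = 46602/((156*238)) - 34717/27556 = 46602/37128 - 34717/27556 = 46602*(1/37128) - 34717/27556 = 7767/6188 - 34717/27556 = -50084/10657283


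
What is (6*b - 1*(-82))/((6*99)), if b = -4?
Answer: 29/297 ≈ 0.097643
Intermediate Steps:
(6*b - 1*(-82))/((6*99)) = (6*(-4) - 1*(-82))/((6*99)) = (-24 + 82)/594 = 58*(1/594) = 29/297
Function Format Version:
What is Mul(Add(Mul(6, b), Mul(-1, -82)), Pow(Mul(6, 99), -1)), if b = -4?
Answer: Rational(29, 297) ≈ 0.097643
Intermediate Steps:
Mul(Add(Mul(6, b), Mul(-1, -82)), Pow(Mul(6, 99), -1)) = Mul(Add(Mul(6, -4), Mul(-1, -82)), Pow(Mul(6, 99), -1)) = Mul(Add(-24, 82), Pow(594, -1)) = Mul(58, Rational(1, 594)) = Rational(29, 297)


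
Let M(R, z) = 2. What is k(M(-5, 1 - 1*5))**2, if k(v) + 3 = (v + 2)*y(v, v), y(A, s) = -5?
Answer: 529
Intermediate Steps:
k(v) = -13 - 5*v (k(v) = -3 + (v + 2)*(-5) = -3 + (2 + v)*(-5) = -3 + (-10 - 5*v) = -13 - 5*v)
k(M(-5, 1 - 1*5))**2 = (-13 - 5*2)**2 = (-13 - 10)**2 = (-23)**2 = 529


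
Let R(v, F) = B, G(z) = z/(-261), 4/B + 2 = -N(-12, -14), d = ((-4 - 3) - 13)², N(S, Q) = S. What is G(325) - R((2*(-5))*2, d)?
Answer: -2147/1305 ≈ -1.6452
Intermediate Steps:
d = 400 (d = (-7 - 13)² = (-20)² = 400)
B = ⅖ (B = 4/(-2 - 1*(-12)) = 4/(-2 + 12) = 4/10 = 4*(⅒) = ⅖ ≈ 0.40000)
G(z) = -z/261 (G(z) = z*(-1/261) = -z/261)
R(v, F) = ⅖
G(325) - R((2*(-5))*2, d) = -1/261*325 - 1*⅖ = -325/261 - ⅖ = -2147/1305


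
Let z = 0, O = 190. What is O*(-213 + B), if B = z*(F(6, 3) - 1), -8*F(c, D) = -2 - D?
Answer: -40470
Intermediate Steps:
F(c, D) = 1/4 + D/8 (F(c, D) = -(-2 - D)/8 = 1/4 + D/8)
B = 0 (B = 0*((1/4 + (1/8)*3) - 1) = 0*((1/4 + 3/8) - 1) = 0*(5/8 - 1) = 0*(-3/8) = 0)
O*(-213 + B) = 190*(-213 + 0) = 190*(-213) = -40470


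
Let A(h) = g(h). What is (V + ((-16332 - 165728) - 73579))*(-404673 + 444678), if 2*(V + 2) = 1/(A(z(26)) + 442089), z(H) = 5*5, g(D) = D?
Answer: -9042927430530735/884228 ≈ -1.0227e+10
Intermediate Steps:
z(H) = 25
A(h) = h
V = -1768455/884228 (V = -2 + 1/(2*(25 + 442089)) = -2 + (½)/442114 = -2 + (½)*(1/442114) = -2 + 1/884228 = -1768455/884228 ≈ -2.0000)
(V + ((-16332 - 165728) - 73579))*(-404673 + 444678) = (-1768455/884228 + ((-16332 - 165728) - 73579))*(-404673 + 444678) = (-1768455/884228 + (-182060 - 73579))*40005 = (-1768455/884228 - 255639)*40005 = -226044930147/884228*40005 = -9042927430530735/884228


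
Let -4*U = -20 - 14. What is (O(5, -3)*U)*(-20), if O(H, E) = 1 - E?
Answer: -680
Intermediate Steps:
U = 17/2 (U = -(-20 - 14)/4 = -¼*(-34) = 17/2 ≈ 8.5000)
(O(5, -3)*U)*(-20) = ((1 - 1*(-3))*(17/2))*(-20) = ((1 + 3)*(17/2))*(-20) = (4*(17/2))*(-20) = 34*(-20) = -680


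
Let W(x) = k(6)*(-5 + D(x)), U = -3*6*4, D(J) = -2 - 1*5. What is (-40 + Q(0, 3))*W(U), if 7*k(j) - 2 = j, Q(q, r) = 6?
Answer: 3264/7 ≈ 466.29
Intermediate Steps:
D(J) = -7 (D(J) = -2 - 5 = -7)
k(j) = 2/7 + j/7
U = -72 (U = -18*4 = -72)
W(x) = -96/7 (W(x) = (2/7 + (1/7)*6)*(-5 - 7) = (2/7 + 6/7)*(-12) = (8/7)*(-12) = -96/7)
(-40 + Q(0, 3))*W(U) = (-40 + 6)*(-96/7) = -34*(-96/7) = 3264/7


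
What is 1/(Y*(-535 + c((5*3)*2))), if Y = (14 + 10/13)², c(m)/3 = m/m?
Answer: -169/19611648 ≈ -8.6173e-6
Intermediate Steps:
c(m) = 3 (c(m) = 3*(m/m) = 3*1 = 3)
Y = 36864/169 (Y = (14 + 10*(1/13))² = (14 + 10/13)² = (192/13)² = 36864/169 ≈ 218.13)
1/(Y*(-535 + c((5*3)*2))) = 1/(36864*(-535 + 3)/169) = 1/((36864/169)*(-532)) = 1/(-19611648/169) = -169/19611648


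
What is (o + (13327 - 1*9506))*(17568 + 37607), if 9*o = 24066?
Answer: 358361625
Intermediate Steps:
o = 2674 (o = (⅑)*24066 = 2674)
(o + (13327 - 1*9506))*(17568 + 37607) = (2674 + (13327 - 1*9506))*(17568 + 37607) = (2674 + (13327 - 9506))*55175 = (2674 + 3821)*55175 = 6495*55175 = 358361625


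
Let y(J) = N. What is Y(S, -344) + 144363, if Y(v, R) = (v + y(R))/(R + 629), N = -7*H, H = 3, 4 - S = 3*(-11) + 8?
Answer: 41143463/285 ≈ 1.4436e+5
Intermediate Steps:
S = 29 (S = 4 - (3*(-11) + 8) = 4 - (-33 + 8) = 4 - 1*(-25) = 4 + 25 = 29)
N = -21 (N = -7*3 = -21)
y(J) = -21
Y(v, R) = (-21 + v)/(629 + R) (Y(v, R) = (v - 21)/(R + 629) = (-21 + v)/(629 + R))
Y(S, -344) + 144363 = (-21 + 29)/(629 - 344) + 144363 = 8/285 + 144363 = 41143463/285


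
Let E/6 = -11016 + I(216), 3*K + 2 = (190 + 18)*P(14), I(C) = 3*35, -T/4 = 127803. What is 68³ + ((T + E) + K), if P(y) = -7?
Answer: -262732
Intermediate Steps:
T = -511212 (T = -4*127803 = -511212)
I(C) = 105
K = -486 (K = -⅔ + ((190 + 18)*(-7))/3 = -⅔ + (208*(-7))/3 = -⅔ + (⅓)*(-1456) = -⅔ - 1456/3 = -486)
E = -65466 (E = 6*(-11016 + 105) = 6*(-10911) = -65466)
68³ + ((T + E) + K) = 68³ + ((-511212 - 65466) - 486) = 314432 + (-576678 - 486) = 314432 - 577164 = -262732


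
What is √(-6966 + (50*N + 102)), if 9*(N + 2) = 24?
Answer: 2*I*√15369/3 ≈ 82.648*I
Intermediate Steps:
N = ⅔ (N = -2 + (⅑)*24 = -2 + 8/3 = ⅔ ≈ 0.66667)
√(-6966 + (50*N + 102)) = √(-6966 + (50*(⅔) + 102)) = √(-6966 + (100/3 + 102)) = √(-6966 + 406/3) = √(-20492/3) = 2*I*√15369/3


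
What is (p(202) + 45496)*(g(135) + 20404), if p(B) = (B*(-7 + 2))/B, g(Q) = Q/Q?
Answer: 928243855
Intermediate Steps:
g(Q) = 1
p(B) = -5 (p(B) = (B*(-5))/B = (-5*B)/B = -5)
(p(202) + 45496)*(g(135) + 20404) = (-5 + 45496)*(1 + 20404) = 45491*20405 = 928243855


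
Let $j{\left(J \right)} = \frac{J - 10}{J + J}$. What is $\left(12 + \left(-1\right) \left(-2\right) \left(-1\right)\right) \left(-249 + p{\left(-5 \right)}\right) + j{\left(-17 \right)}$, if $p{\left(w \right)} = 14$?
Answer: $- \frac{79873}{34} \approx -2349.2$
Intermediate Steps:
$j{\left(J \right)} = \frac{-10 + J}{2 J}$
$\left(12 + \left(-1\right) \left(-2\right) \left(-1\right)\right) \left(-249 + p{\left(-5 \right)}\right) + j{\left(-17 \right)} = \left(12 + \left(-1\right) \left(-2\right) \left(-1\right)\right) \left(-249 + 14\right) + \frac{-10 - 17}{2 \left(-17\right)} = \left(12 + 2 \left(-1\right)\right) \left(-235\right) + \frac{1}{2} \left(- \frac{1}{17}\right) \left(-27\right) = \left(12 - 2\right) \left(-235\right) + \frac{27}{34} = 10 \left(-235\right) + \frac{27}{34} = -2350 + \frac{27}{34} = - \frac{79873}{34}$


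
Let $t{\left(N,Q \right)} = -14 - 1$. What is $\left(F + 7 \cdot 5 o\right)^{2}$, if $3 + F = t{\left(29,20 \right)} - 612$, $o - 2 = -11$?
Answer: $893025$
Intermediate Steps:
$t{\left(N,Q \right)} = -15$
$o = -9$ ($o = 2 - 11 = -9$)
$F = -630$ ($F = -3 - 627 = -630$)
$\left(F + 7 \cdot 5 o\right)^{2} = \left(-630 + 7 \cdot 5 \left(-9\right)\right)^{2} = \left(-630 + 35 \left(-9\right)\right)^{2} = \left(-630 - 315\right)^{2} = \left(-945\right)^{2} = 893025$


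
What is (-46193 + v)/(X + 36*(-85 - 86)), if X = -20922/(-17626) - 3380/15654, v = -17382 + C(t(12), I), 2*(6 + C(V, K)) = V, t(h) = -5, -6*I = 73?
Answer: 8771897128617/849139800958 ≈ 10.330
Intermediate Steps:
I = -73/6 (I = -1/6*73 = -73/6 ≈ -12.167)
C(V, K) = -6 + V/2
v = -34781/2 (v = -17382 + (-6 + (1/2)*(-5)) = -17382 + (-6 - 5/2) = -17382 - 17/2 = -34781/2 ≈ -17391.)
X = 66984277/68979351 (X = -20922*(-1/17626) - 3380*1/15654 = 10461/8813 - 1690/7827 = 66984277/68979351 ≈ 0.97108)
(-46193 + v)/(X + 36*(-85 - 86)) = (-46193 - 34781/2)/(66984277/68979351 + 36*(-85 - 86)) = -127167/(2*(66984277/68979351 + 36*(-171))) = -127167/(2*(66984277/68979351 - 6156)) = -127167/(2*(-424569900479/68979351)) = -127167/2*(-68979351/424569900479) = 8771897128617/849139800958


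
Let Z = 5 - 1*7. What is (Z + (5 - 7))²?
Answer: 16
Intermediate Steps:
Z = -2 (Z = 5 - 7 = -2)
(Z + (5 - 7))² = (-2 + (5 - 7))² = (-2 - 2)² = (-4)² = 16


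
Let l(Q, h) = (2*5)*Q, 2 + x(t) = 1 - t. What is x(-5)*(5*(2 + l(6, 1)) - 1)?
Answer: 1236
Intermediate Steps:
x(t) = -1 - t (x(t) = -2 + (1 - t) = -1 - t)
l(Q, h) = 10*Q
x(-5)*(5*(2 + l(6, 1)) - 1) = (-1 - 1*(-5))*(5*(2 + 10*6) - 1) = (-1 + 5)*(5*(2 + 60) - 1) = 4*(5*62 - 1) = 4*(310 - 1) = 4*309 = 1236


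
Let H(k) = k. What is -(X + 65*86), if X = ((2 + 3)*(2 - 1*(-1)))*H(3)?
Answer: -5635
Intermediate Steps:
X = 45 (X = ((2 + 3)*(2 - 1*(-1)))*3 = (5*(2 + 1))*3 = (5*3)*3 = 15*3 = 45)
-(X + 65*86) = -(45 + 65*86) = -(45 + 5590) = -1*5635 = -5635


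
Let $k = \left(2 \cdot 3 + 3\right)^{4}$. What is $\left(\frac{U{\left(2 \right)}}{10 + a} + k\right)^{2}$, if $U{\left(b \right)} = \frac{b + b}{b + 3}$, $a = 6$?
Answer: $\frac{17218950841}{400} \approx 4.3047 \cdot 10^{7}$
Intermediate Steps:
$k = 6561$ ($k = \left(6 + 3\right)^{4} = 9^{4} = 6561$)
$U{\left(b \right)} = \frac{2 b}{3 + b}$
$\left(\frac{U{\left(2 \right)}}{10 + a} + k\right)^{2} = \left(\frac{2 \cdot 2 \frac{1}{3 + 2}}{10 + 6} + 6561\right)^{2} = \left(\frac{2 \cdot 2 \cdot \frac{1}{5}}{16} + 6561\right)^{2} = \left(\frac{1}{16} \cdot \frac{4}{5} + 6561\right)^{2} = \left(\frac{1}{20} + 6561\right)^{2} = \left(\frac{131221}{20}\right)^{2} = \frac{17218950841}{400}$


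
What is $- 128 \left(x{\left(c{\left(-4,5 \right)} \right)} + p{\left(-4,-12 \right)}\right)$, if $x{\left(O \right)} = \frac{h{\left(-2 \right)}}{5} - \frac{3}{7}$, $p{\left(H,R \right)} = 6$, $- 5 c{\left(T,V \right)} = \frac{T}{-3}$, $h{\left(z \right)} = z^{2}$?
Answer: $- \frac{28544}{35} \approx -815.54$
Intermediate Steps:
$c{\left(T,V \right)} = \frac{T}{15}$ ($c{\left(T,V \right)} = - \frac{T \frac{1}{-3}}{5} = - \frac{T \left(- \frac{1}{3}\right)}{5} = - \frac{\left(- \frac{1}{3}\right) T}{5} = \frac{T}{15}$)
$x{\left(O \right)} = \frac{13}{35}$ ($x{\left(O \right)} = \frac{\left(-2\right)^{2}}{5} - \frac{3}{7} = 4 \cdot \frac{1}{5} - \frac{3}{7} = \frac{4}{5} - \frac{3}{7} = \frac{13}{35}$)
$- 128 \left(x{\left(c{\left(-4,5 \right)} \right)} + p{\left(-4,-12 \right)}\right) = - 128 \left(\frac{13}{35} + 6\right) = \left(-128\right) \frac{223}{35} = - \frac{28544}{35}$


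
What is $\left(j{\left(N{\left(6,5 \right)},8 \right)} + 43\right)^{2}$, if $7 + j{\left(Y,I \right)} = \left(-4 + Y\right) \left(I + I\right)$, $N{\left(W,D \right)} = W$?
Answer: $4624$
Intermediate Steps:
$j{\left(Y,I \right)} = -7 + 2 I \left(-4 + Y\right)$ ($j{\left(Y,I \right)} = -7 + \left(-4 + Y\right) \left(I + I\right) = -7 + \left(-4 + Y\right) 2 I = -7 + 2 I \left(-4 + Y\right)$)
$\left(j{\left(N{\left(6,5 \right)},8 \right)} + 43\right)^{2} = \left(\left(-7 - 64 + 2 \cdot 8 \cdot 6\right) + 43\right)^{2} = \left(\left(-7 - 64 + 96\right) + 43\right)^{2} = \left(25 + 43\right)^{2} = 68^{2} = 4624$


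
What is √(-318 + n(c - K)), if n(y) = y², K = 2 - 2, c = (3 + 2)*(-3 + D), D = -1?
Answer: √82 ≈ 9.0554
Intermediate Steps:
c = -20 (c = (3 + 2)*(-3 - 1) = 5*(-4) = -20)
K = 0
√(-318 + n(c - K)) = √(-318 + (-20 - 1*0)²) = √(-318 + (-20 + 0)²) = √(-318 + (-20)²) = √(-318 + 400) = √82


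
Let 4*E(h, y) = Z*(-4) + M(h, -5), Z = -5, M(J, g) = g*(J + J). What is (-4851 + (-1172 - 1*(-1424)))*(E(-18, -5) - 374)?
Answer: 1490076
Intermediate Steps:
M(J, g) = 2*J*g (M(J, g) = g*(2*J) = 2*J*g)
E(h, y) = 5 - 5*h/2 (E(h, y) = (-5*(-4) + 2*h*(-5))/4 = (20 - 10*h)/4 = 5 - 5*h/2)
(-4851 + (-1172 - 1*(-1424)))*(E(-18, -5) - 374) = (-4851 + (-1172 - 1*(-1424)))*((5 - 5/2*(-18)) - 374) = (-4851 + (-1172 + 1424))*((5 + 45) - 374) = (-4851 + 252)*(50 - 374) = -4599*(-324) = 1490076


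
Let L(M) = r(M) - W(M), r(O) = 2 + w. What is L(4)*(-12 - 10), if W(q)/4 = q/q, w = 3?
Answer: -22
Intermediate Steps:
W(q) = 4 (W(q) = 4*(q/q) = 4*1 = 4)
r(O) = 5 (r(O) = 2 + 3 = 5)
L(M) = 1 (L(M) = 5 - 1*4 = 5 - 4 = 1)
L(4)*(-12 - 10) = 1*(-12 - 10) = 1*(-22) = -22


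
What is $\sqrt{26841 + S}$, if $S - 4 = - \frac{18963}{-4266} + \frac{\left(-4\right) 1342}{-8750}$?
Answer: $\frac{\sqrt{184747265563938}}{82950} \approx 163.86$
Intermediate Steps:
$S = \frac{18785341}{2073750}$ ($S = 4 + \left(- \frac{18963}{-4266} + \frac{\left(-4\right) 1342}{-8750}\right) = 4 - - \frac{10490341}{2073750} = 4 + \left(\frac{2107}{474} + \frac{2684}{4375}\right) = 4 + \frac{10490341}{2073750} = \frac{18785341}{2073750} \approx 9.0586$)
$\sqrt{26841 + S} = \sqrt{26841 + \frac{18785341}{2073750}} = \sqrt{\frac{55680309091}{2073750}} = \frac{\sqrt{184747265563938}}{82950}$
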